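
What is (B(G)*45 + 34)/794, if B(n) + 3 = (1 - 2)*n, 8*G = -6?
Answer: -269/3176 ≈ -0.084698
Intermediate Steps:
G = -¾ (G = (⅛)*(-6) = -¾ ≈ -0.75000)
B(n) = -3 - n (B(n) = -3 + (1 - 2)*n = -3 - n)
(B(G)*45 + 34)/794 = ((-3 - 1*(-¾))*45 + 34)/794 = ((-3 + ¾)*45 + 34)*(1/794) = (-9/4*45 + 34)*(1/794) = (-405/4 + 34)*(1/794) = -269/4*1/794 = -269/3176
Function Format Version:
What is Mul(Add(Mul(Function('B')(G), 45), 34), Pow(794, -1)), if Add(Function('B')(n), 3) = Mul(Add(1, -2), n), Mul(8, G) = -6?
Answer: Rational(-269, 3176) ≈ -0.084698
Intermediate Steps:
G = Rational(-3, 4) (G = Mul(Rational(1, 8), -6) = Rational(-3, 4) ≈ -0.75000)
Function('B')(n) = Add(-3, Mul(-1, n)) (Function('B')(n) = Add(-3, Mul(Add(1, -2), n)) = Add(-3, Mul(-1, n)))
Mul(Add(Mul(Function('B')(G), 45), 34), Pow(794, -1)) = Mul(Add(Mul(Add(-3, Mul(-1, Rational(-3, 4))), 45), 34), Pow(794, -1)) = Mul(Add(Mul(Add(-3, Rational(3, 4)), 45), 34), Rational(1, 794)) = Mul(Add(Mul(Rational(-9, 4), 45), 34), Rational(1, 794)) = Mul(Add(Rational(-405, 4), 34), Rational(1, 794)) = Mul(Rational(-269, 4), Rational(1, 794)) = Rational(-269, 3176)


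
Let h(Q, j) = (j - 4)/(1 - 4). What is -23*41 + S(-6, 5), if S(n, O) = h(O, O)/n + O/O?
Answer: -16955/18 ≈ -941.94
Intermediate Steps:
h(Q, j) = 4/3 - j/3 (h(Q, j) = (-4 + j)/(-3) = (-4 + j)*(-⅓) = 4/3 - j/3)
S(n, O) = 1 + (4/3 - O/3)/n (S(n, O) = (4/3 - O/3)/n + O/O = (4/3 - O/3)/n + 1 = 1 + (4/3 - O/3)/n)
-23*41 + S(-6, 5) = -23*41 + (⅓)*(4 - 1*5 + 3*(-6))/(-6) = -943 + (⅓)*(-⅙)*(4 - 5 - 18) = -943 + (⅓)*(-⅙)*(-19) = -943 + 19/18 = -16955/18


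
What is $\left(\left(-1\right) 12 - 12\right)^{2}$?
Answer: $576$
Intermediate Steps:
$\left(\left(-1\right) 12 - 12\right)^{2} = \left(-12 - 12\right)^{2} = \left(-24\right)^{2} = 576$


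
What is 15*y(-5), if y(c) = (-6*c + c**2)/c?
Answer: -165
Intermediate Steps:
y(c) = (c**2 - 6*c)/c
15*y(-5) = 15*(-6 - 5) = 15*(-11) = -165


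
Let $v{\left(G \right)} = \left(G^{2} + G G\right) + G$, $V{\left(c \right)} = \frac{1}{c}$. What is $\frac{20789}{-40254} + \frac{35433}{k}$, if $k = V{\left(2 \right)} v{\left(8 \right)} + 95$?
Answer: $\frac{1422931375}{6561402} \approx 216.86$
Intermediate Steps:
$v{\left(G \right)} = G + 2 G^{2}$ ($v{\left(G \right)} = \left(G^{2} + G^{2}\right) + G = 2 G^{2} + G = G + 2 G^{2}$)
$k = 163$ ($k = \frac{8 \left(1 + 2 \cdot 8\right)}{2} + 95 = \frac{8 \left(1 + 16\right)}{2} + 95 = \frac{8 \cdot 17}{2} + 95 = \frac{1}{2} \cdot 136 + 95 = 68 + 95 = 163$)
$\frac{20789}{-40254} + \frac{35433}{k} = \frac{20789}{-40254} + \frac{35433}{163} = 20789 \left(- \frac{1}{40254}\right) + 35433 \cdot \frac{1}{163} = - \frac{20789}{40254} + \frac{35433}{163} = \frac{1422931375}{6561402}$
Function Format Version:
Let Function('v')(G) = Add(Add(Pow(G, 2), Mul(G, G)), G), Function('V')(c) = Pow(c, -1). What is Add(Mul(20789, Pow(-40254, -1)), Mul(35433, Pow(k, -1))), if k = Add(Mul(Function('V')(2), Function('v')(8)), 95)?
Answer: Rational(1422931375, 6561402) ≈ 216.86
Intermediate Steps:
Function('v')(G) = Add(G, Mul(2, Pow(G, 2))) (Function('v')(G) = Add(Add(Pow(G, 2), Pow(G, 2)), G) = Add(Mul(2, Pow(G, 2)), G) = Add(G, Mul(2, Pow(G, 2))))
k = 163 (k = Add(Mul(Pow(2, -1), Mul(8, Add(1, Mul(2, 8)))), 95) = Add(Mul(Rational(1, 2), Mul(8, Add(1, 16))), 95) = Add(Mul(Rational(1, 2), Mul(8, 17)), 95) = Add(Mul(Rational(1, 2), 136), 95) = Add(68, 95) = 163)
Add(Mul(20789, Pow(-40254, -1)), Mul(35433, Pow(k, -1))) = Add(Mul(20789, Pow(-40254, -1)), Mul(35433, Pow(163, -1))) = Add(Mul(20789, Rational(-1, 40254)), Mul(35433, Rational(1, 163))) = Add(Rational(-20789, 40254), Rational(35433, 163)) = Rational(1422931375, 6561402)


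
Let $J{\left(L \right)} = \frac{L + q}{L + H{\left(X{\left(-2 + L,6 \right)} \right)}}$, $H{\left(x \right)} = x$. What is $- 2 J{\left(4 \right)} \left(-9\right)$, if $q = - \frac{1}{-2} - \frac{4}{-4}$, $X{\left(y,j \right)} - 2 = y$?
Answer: $\frac{99}{8} \approx 12.375$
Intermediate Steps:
$X{\left(y,j \right)} = 2 + y$
$q = \frac{3}{2}$ ($q = \left(-1\right) \left(- \frac{1}{2}\right) - -1 = \frac{1}{2} + 1 = \frac{3}{2} \approx 1.5$)
$J{\left(L \right)} = \frac{\frac{3}{2} + L}{2 L}$ ($J{\left(L \right)} = \frac{L + \frac{3}{2}}{L + \left(2 + \left(-2 + L\right)\right)} = \frac{\frac{3}{2} + L}{L + L} = \frac{\frac{3}{2} + L}{2 L}$)
$- 2 J{\left(4 \right)} \left(-9\right) = - 2 \frac{3 + 2 \cdot 4}{4 \cdot 4} \left(-9\right) = - 2 \cdot \frac{1}{4} \cdot \frac{1}{4} \left(3 + 8\right) \left(-9\right) = - 2 \cdot \frac{1}{4} \cdot \frac{1}{4} \cdot 11 \left(-9\right) = \left(-2\right) \frac{11}{16} \left(-9\right) = \left(- \frac{11}{8}\right) \left(-9\right) = \frac{99}{8}$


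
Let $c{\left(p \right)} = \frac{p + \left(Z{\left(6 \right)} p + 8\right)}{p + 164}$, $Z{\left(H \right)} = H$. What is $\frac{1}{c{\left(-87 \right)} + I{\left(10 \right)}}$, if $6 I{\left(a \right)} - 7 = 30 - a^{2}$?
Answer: $- \frac{154}{2819} \approx -0.054629$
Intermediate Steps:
$I{\left(a \right)} = \frac{37}{6} - \frac{a^{2}}{6}$ ($I{\left(a \right)} = \frac{7}{6} + \frac{30 - a^{2}}{6} = \frac{7}{6} - \left(-5 + \frac{a^{2}}{6}\right) = \frac{37}{6} - \frac{a^{2}}{6}$)
$c{\left(p \right)} = \frac{8 + 7 p}{164 + p}$ ($c{\left(p \right)} = \frac{p + \left(6 p + 8\right)}{p + 164} = \frac{p + \left(8 + 6 p\right)}{164 + p} = \frac{8 + 7 p}{164 + p}$)
$\frac{1}{c{\left(-87 \right)} + I{\left(10 \right)}} = \frac{1}{\frac{8 + 7 \left(-87\right)}{164 - 87} + \left(\frac{37}{6} - \frac{10^{2}}{6}\right)} = \frac{1}{\frac{8 - 609}{77} + \left(\frac{37}{6} - \frac{50}{3}\right)} = \frac{1}{\frac{1}{77} \left(-601\right) + \left(\frac{37}{6} - \frac{50}{3}\right)} = \frac{1}{- \frac{601}{77} - \frac{21}{2}} = \frac{1}{- \frac{2819}{154}} = - \frac{154}{2819}$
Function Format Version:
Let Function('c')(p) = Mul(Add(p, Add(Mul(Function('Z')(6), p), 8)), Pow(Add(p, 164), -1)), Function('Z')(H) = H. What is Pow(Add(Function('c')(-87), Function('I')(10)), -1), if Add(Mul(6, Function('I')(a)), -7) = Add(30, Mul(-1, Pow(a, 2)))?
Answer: Rational(-154, 2819) ≈ -0.054629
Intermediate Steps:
Function('I')(a) = Add(Rational(37, 6), Mul(Rational(-1, 6), Pow(a, 2))) (Function('I')(a) = Add(Rational(7, 6), Mul(Rational(1, 6), Add(30, Mul(-1, Pow(a, 2))))) = Add(Rational(7, 6), Add(5, Mul(Rational(-1, 6), Pow(a, 2)))) = Add(Rational(37, 6), Mul(Rational(-1, 6), Pow(a, 2))))
Function('c')(p) = Mul(Pow(Add(164, p), -1), Add(8, Mul(7, p))) (Function('c')(p) = Mul(Add(p, Add(Mul(6, p), 8)), Pow(Add(p, 164), -1)) = Mul(Add(p, Add(8, Mul(6, p))), Pow(Add(164, p), -1)) = Mul(Add(8, Mul(7, p)), Pow(Add(164, p), -1)) = Mul(Pow(Add(164, p), -1), Add(8, Mul(7, p))))
Pow(Add(Function('c')(-87), Function('I')(10)), -1) = Pow(Add(Mul(Pow(Add(164, -87), -1), Add(8, Mul(7, -87))), Add(Rational(37, 6), Mul(Rational(-1, 6), Pow(10, 2)))), -1) = Pow(Add(Mul(Pow(77, -1), Add(8, -609)), Add(Rational(37, 6), Mul(Rational(-1, 6), 100))), -1) = Pow(Add(Mul(Rational(1, 77), -601), Add(Rational(37, 6), Rational(-50, 3))), -1) = Pow(Add(Rational(-601, 77), Rational(-21, 2)), -1) = Pow(Rational(-2819, 154), -1) = Rational(-154, 2819)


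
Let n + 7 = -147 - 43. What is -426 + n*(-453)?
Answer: 88815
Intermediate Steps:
n = -197 (n = -7 + (-147 - 43) = -7 - 190 = -197)
-426 + n*(-453) = -426 - 197*(-453) = -426 + 89241 = 88815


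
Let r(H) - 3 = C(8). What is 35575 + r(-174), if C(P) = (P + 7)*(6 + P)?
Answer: 35788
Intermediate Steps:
C(P) = (6 + P)*(7 + P) (C(P) = (7 + P)*(6 + P) = (6 + P)*(7 + P))
r(H) = 213 (r(H) = 3 + (42 + 8² + 13*8) = 3 + (42 + 64 + 104) = 3 + 210 = 213)
35575 + r(-174) = 35575 + 213 = 35788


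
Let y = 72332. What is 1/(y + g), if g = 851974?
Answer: 1/924306 ≈ 1.0819e-6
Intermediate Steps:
1/(y + g) = 1/(72332 + 851974) = 1/924306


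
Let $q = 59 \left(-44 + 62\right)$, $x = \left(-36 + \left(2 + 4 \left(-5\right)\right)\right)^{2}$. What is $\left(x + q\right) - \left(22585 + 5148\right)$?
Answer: $-23755$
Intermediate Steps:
$x = 2916$ ($x = \left(-36 + \left(2 - 20\right)\right)^{2} = \left(-36 - 18\right)^{2} = \left(-54\right)^{2} = 2916$)
$q = 1062$ ($q = 59 \cdot 18 = 1062$)
$\left(x + q\right) - \left(22585 + 5148\right) = \left(2916 + 1062\right) - \left(22585 + 5148\right) = 3978 - 27733 = -23755$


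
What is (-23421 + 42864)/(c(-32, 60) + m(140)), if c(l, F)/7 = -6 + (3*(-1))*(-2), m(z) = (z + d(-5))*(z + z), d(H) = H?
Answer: 6481/12600 ≈ 0.51437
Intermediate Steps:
m(z) = 2*z*(-5 + z) (m(z) = (z - 5)*(z + z) = (-5 + z)*(2*z) = 2*z*(-5 + z))
c(l, F) = 0 (c(l, F) = 7*(-6 + (3*(-1))*(-2)) = 7*(-6 - 3*(-2)) = 7*(-6 + 6) = 7*0 = 0)
(-23421 + 42864)/(c(-32, 60) + m(140)) = (-23421 + 42864)/(0 + 2*140*(-5 + 140)) = 19443/(0 + 2*140*135) = 19443/(0 + 37800) = 19443/37800 = 19443*(1/37800) = 6481/12600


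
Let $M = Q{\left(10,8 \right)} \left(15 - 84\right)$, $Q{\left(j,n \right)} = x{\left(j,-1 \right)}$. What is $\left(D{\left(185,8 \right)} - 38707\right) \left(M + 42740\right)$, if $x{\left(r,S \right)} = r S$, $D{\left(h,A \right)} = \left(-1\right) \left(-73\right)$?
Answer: $-1677874620$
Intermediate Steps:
$D{\left(h,A \right)} = 73$
$x{\left(r,S \right)} = S r$
$Q{\left(j,n \right)} = - j$
$M = 690$ ($M = \left(-1\right) 10 \left(15 - 84\right) = - 10 \left(15 - 84\right) = \left(-10\right) \left(-69\right) = 690$)
$\left(D{\left(185,8 \right)} - 38707\right) \left(M + 42740\right) = \left(73 - 38707\right) \left(690 + 42740\right) = \left(73 - 38707\right) 43430 = \left(-38634\right) 43430 = -1677874620$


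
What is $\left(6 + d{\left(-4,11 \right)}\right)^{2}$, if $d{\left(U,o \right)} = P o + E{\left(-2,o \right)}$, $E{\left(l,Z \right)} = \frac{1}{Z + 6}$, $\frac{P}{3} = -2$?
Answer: $\frac{1038361}{289} \approx 3592.9$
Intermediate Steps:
$P = -6$ ($P = 3 \left(-2\right) = -6$)
$E{\left(l,Z \right)} = \frac{1}{6 + Z}$
$d{\left(U,o \right)} = \frac{1}{6 + o} - 6 o$ ($d{\left(U,o \right)} = - 6 o + \frac{1}{6 + o} = \frac{1}{6 + o} - 6 o$)
$\left(6 + d{\left(-4,11 \right)}\right)^{2} = \left(6 + \frac{1 - 66 \left(6 + 11\right)}{6 + 11}\right)^{2} = \left(6 + \frac{1 - 66 \cdot 17}{17}\right)^{2} = \left(6 + \frac{1 - 1122}{17}\right)^{2} = \left(6 + \frac{1}{17} \left(-1121\right)\right)^{2} = \left(6 - \frac{1121}{17}\right)^{2} = \left(- \frac{1019}{17}\right)^{2} = \frac{1038361}{289}$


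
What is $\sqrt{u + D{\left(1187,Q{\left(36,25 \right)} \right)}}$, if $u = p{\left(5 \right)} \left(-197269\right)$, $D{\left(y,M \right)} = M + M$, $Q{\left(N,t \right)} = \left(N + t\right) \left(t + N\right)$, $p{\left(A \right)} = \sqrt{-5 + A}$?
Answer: $61 \sqrt{2} \approx 86.267$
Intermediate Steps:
$Q{\left(N,t \right)} = \left(N + t\right)^{2}$ ($Q{\left(N,t \right)} = \left(N + t\right) \left(N + t\right) = \left(N + t\right)^{2}$)
$D{\left(y,M \right)} = 2 M$
$u = 0$ ($u = \sqrt{-5 + 5} \left(-197269\right) = \sqrt{0} \left(-197269\right) = 0 \left(-197269\right) = 0$)
$\sqrt{u + D{\left(1187,Q{\left(36,25 \right)} \right)}} = \sqrt{0 + 2 \left(36 + 25\right)^{2}} = \sqrt{0 + 2 \cdot 61^{2}} = \sqrt{0 + 2 \cdot 3721} = \sqrt{0 + 7442} = \sqrt{7442} = 61 \sqrt{2}$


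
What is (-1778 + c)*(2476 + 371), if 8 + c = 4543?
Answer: 7849179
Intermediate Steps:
c = 4535 (c = -8 + 4543 = 4535)
(-1778 + c)*(2476 + 371) = (-1778 + 4535)*(2476 + 371) = 2757*2847 = 7849179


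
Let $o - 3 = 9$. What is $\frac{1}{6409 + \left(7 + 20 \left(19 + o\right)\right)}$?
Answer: $\frac{1}{7036} \approx 0.00014213$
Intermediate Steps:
$o = 12$ ($o = 3 + 9 = 12$)
$\frac{1}{6409 + \left(7 + 20 \left(19 + o\right)\right)} = \frac{1}{6409 + \left(7 + 20 \left(19 + 12\right)\right)} = \frac{1}{6409 + \left(7 + 20 \cdot 31\right)} = \frac{1}{6409 + \left(7 + 620\right)} = \frac{1}{6409 + 627} = \frac{1}{7036}$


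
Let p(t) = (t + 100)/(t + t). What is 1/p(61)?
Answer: 122/161 ≈ 0.75776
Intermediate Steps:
p(t) = (100 + t)/(2*t) (p(t) = (100 + t)/((2*t)) = (100 + t)*(1/(2*t)) = (100 + t)/(2*t))
1/p(61) = 1/((½)*(100 + 61)/61) = 1/((½)*(1/61)*161) = 1/(161/122) = 122/161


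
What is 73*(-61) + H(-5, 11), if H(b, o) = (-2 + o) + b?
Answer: -4449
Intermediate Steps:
H(b, o) = -2 + b + o
73*(-61) + H(-5, 11) = 73*(-61) + (-2 - 5 + 11) = -4453 + 4 = -4449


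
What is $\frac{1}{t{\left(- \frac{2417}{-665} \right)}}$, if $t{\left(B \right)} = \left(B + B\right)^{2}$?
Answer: $\frac{442225}{23367556} \approx 0.018925$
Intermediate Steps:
$t{\left(B \right)} = 4 B^{2}$ ($t{\left(B \right)} = \left(2 B\right)^{2} = 4 B^{2}$)
$\frac{1}{t{\left(- \frac{2417}{-665} \right)}} = \frac{1}{4 \left(- \frac{2417}{-665}\right)^{2}} = \frac{1}{4 \left(\left(-2417\right) \left(- \frac{1}{665}\right)\right)^{2}} = \frac{1}{4 \left(\frac{2417}{665}\right)^{2}} = \frac{1}{4 \cdot \frac{5841889}{442225}} = \frac{1}{\frac{23367556}{442225}} = \frac{442225}{23367556}$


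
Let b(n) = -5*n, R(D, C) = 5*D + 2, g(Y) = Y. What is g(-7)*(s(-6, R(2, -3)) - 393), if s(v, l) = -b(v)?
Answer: 2961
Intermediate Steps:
R(D, C) = 2 + 5*D
s(v, l) = 5*v (s(v, l) = -(-5)*v = 5*v)
g(-7)*(s(-6, R(2, -3)) - 393) = -7*(5*(-6) - 393) = -7*(-30 - 393) = -7*(-423) = 2961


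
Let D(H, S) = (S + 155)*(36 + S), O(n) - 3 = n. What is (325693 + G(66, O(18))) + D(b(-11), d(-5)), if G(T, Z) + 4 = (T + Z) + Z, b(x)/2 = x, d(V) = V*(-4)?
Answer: 335597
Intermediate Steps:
d(V) = -4*V
b(x) = 2*x
O(n) = 3 + n
D(H, S) = (36 + S)*(155 + S) (D(H, S) = (155 + S)*(36 + S) = (36 + S)*(155 + S))
G(T, Z) = -4 + T + 2*Z (G(T, Z) = -4 + ((T + Z) + Z) = -4 + (T + 2*Z) = -4 + T + 2*Z)
(325693 + G(66, O(18))) + D(b(-11), d(-5)) = (325693 + (-4 + 66 + 2*(3 + 18))) + (5580 + (-4*(-5))² + 191*(-4*(-5))) = (325693 + (-4 + 66 + 2*21)) + (5580 + 20² + 191*20) = (325693 + (-4 + 66 + 42)) + (5580 + 400 + 3820) = (325693 + 104) + 9800 = 325797 + 9800 = 335597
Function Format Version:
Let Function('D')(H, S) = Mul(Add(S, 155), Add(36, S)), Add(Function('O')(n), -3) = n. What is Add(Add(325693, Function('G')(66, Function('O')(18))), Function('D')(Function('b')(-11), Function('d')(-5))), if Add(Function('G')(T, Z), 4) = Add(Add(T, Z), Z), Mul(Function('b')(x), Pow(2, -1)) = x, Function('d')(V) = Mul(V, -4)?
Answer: 335597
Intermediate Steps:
Function('d')(V) = Mul(-4, V)
Function('b')(x) = Mul(2, x)
Function('O')(n) = Add(3, n)
Function('D')(H, S) = Mul(Add(36, S), Add(155, S)) (Function('D')(H, S) = Mul(Add(155, S), Add(36, S)) = Mul(Add(36, S), Add(155, S)))
Function('G')(T, Z) = Add(-4, T, Mul(2, Z)) (Function('G')(T, Z) = Add(-4, Add(Add(T, Z), Z)) = Add(-4, Add(T, Mul(2, Z))) = Add(-4, T, Mul(2, Z)))
Add(Add(325693, Function('G')(66, Function('O')(18))), Function('D')(Function('b')(-11), Function('d')(-5))) = Add(Add(325693, Add(-4, 66, Mul(2, Add(3, 18)))), Add(5580, Pow(Mul(-4, -5), 2), Mul(191, Mul(-4, -5)))) = Add(Add(325693, Add(-4, 66, Mul(2, 21))), Add(5580, Pow(20, 2), Mul(191, 20))) = Add(Add(325693, Add(-4, 66, 42)), Add(5580, 400, 3820)) = Add(Add(325693, 104), 9800) = Add(325797, 9800) = 335597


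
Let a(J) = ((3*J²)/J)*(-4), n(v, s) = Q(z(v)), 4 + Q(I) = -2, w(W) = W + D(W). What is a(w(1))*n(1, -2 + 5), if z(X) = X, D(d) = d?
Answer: 144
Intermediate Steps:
w(W) = 2*W (w(W) = W + W = 2*W)
Q(I) = -6 (Q(I) = -4 - 2 = -6)
n(v, s) = -6
a(J) = -12*J (a(J) = (3*J)*(-4) = -12*J)
a(w(1))*n(1, -2 + 5) = -24*(-6) = 144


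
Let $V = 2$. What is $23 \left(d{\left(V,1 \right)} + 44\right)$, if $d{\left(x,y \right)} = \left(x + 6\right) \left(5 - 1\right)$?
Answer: $1748$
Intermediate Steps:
$d{\left(x,y \right)} = 24 + 4 x$ ($d{\left(x,y \right)} = \left(6 + x\right) 4 = 24 + 4 x$)
$23 \left(d{\left(V,1 \right)} + 44\right) = 23 \left(\left(24 + 4 \cdot 2\right) + 44\right) = 23 \left(\left(24 + 8\right) + 44\right) = 23 \left(32 + 44\right) = 23 \cdot 76 = 1748$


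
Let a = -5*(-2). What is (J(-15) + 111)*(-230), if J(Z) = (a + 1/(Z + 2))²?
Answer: -8142000/169 ≈ -48178.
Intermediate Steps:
a = 10
J(Z) = (10 + 1/(2 + Z))² (J(Z) = (10 + 1/(Z + 2))² = (10 + 1/(2 + Z))²)
(J(-15) + 111)*(-230) = ((21 + 10*(-15))²/(2 - 15)² + 111)*(-230) = ((21 - 150)²/(-13)² + 111)*(-230) = ((1/169)*(-129)² + 111)*(-230) = ((1/169)*16641 + 111)*(-230) = (16641/169 + 111)*(-230) = (35400/169)*(-230) = -8142000/169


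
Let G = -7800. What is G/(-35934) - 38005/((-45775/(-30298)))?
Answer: -1379225440422/54829295 ≈ -25155.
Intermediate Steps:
G/(-35934) - 38005/((-45775/(-30298))) = -7800/(-35934) - 38005/((-45775/(-30298))) = -7800*(-1/35934) - 38005/((-45775*(-1/30298))) = 1300/5989 - 38005/45775/30298 = 1300/5989 - 38005*30298/45775 = 1300/5989 - 230295098/9155 = -1379225440422/54829295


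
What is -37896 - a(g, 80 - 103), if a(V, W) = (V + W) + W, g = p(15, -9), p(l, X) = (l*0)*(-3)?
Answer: -37850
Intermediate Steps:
p(l, X) = 0 (p(l, X) = 0*(-3) = 0)
g = 0
a(V, W) = V + 2*W
-37896 - a(g, 80 - 103) = -37896 - (0 + 2*(80 - 103)) = -37896 - (0 + 2*(-23)) = -37896 - (0 - 46) = -37896 - 1*(-46) = -37896 + 46 = -37850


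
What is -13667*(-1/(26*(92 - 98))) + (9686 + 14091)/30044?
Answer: -50862767/585858 ≈ -86.818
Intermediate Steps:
-13667*(-1/(26*(92 - 98))) + (9686 + 14091)/30044 = -13667/((-6*(-26))) + 23777*(1/30044) = -13667/156 + 23777/30044 = -50862767/585858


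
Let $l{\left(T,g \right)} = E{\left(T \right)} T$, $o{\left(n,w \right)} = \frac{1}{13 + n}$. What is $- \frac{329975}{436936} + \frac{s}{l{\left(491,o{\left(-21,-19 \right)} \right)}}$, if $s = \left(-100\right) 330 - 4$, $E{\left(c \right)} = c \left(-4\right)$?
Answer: $- \frac{75945544039}{105336967816} \approx -0.72098$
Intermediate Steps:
$E{\left(c \right)} = - 4 c$
$l{\left(T,g \right)} = - 4 T^{2}$ ($l{\left(T,g \right)} = - 4 T T = - 4 T^{2}$)
$s = -33004$ ($s = -33000 - 4 = -33004$)
$- \frac{329975}{436936} + \frac{s}{l{\left(491,o{\left(-21,-19 \right)} \right)}} = - \frac{329975}{436936} - \frac{33004}{\left(-4\right) 491^{2}} = \left(-329975\right) \frac{1}{436936} - \frac{33004}{\left(-4\right) 241081} = - \frac{329975}{436936} - \frac{33004}{-964324} = - \frac{329975}{436936} - - \frac{8251}{241081} = - \frac{329975}{436936} + \frac{8251}{241081} = - \frac{75945544039}{105336967816}$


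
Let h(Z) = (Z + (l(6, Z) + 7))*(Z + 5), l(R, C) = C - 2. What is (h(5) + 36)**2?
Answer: 34596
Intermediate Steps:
l(R, C) = -2 + C
h(Z) = (5 + Z)*(5 + 2*Z) (h(Z) = (Z + ((-2 + Z) + 7))*(Z + 5) = (Z + (5 + Z))*(5 + Z) = (5 + 2*Z)*(5 + Z) = (5 + Z)*(5 + 2*Z))
(h(5) + 36)**2 = ((25 + 2*5**2 + 15*5) + 36)**2 = ((25 + 2*25 + 75) + 36)**2 = ((25 + 50 + 75) + 36)**2 = (150 + 36)**2 = 186**2 = 34596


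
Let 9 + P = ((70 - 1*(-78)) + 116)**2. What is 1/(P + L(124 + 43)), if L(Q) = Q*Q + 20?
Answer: 1/97596 ≈ 1.0246e-5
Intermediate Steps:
P = 69687 (P = -9 + ((70 - 1*(-78)) + 116)**2 = -9 + ((70 + 78) + 116)**2 = -9 + (148 + 116)**2 = -9 + 264**2 = -9 + 69696 = 69687)
L(Q) = 20 + Q**2 (L(Q) = Q**2 + 20 = 20 + Q**2)
1/(P + L(124 + 43)) = 1/(69687 + (20 + (124 + 43)**2)) = 1/(69687 + (20 + 167**2)) = 1/(69687 + (20 + 27889)) = 1/(69687 + 27909) = 1/97596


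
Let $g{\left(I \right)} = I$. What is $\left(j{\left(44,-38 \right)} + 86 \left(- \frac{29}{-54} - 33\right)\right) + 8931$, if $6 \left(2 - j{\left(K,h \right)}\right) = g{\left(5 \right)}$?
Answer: $\frac{331579}{54} \approx 6140.4$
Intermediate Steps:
$j{\left(K,h \right)} = \frac{7}{6}$ ($j{\left(K,h \right)} = 2 - \frac{5}{6} = \frac{7}{6}$)
$\left(j{\left(44,-38 \right)} + 86 \left(- \frac{29}{-54} - 33\right)\right) + 8931 = \left(\frac{7}{6} + 86 \left(- \frac{29}{-54} - 33\right)\right) + 8931 = \left(\frac{7}{6} + 86 \left(\left(-29\right) \left(- \frac{1}{54}\right) - 33\right)\right) + 8931 = \left(\frac{7}{6} + 86 \left(\frac{29}{54} - 33\right)\right) + 8931 = \left(\frac{7}{6} + 86 \left(- \frac{1753}{54}\right)\right) + 8931 = \left(\frac{7}{6} - \frac{75379}{27}\right) + 8931 = - \frac{150695}{54} + 8931 = \frac{331579}{54}$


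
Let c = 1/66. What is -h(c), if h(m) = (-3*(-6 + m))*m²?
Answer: -395/95832 ≈ -0.0041218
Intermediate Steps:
c = 1/66 ≈ 0.015152
h(m) = m²*(18 - 3*m) (h(m) = (18 - 3*m)*m² = m²*(18 - 3*m))
-h(c) = -3*(1/66)²*(6 - 1*1/66) = -3*(6 - 1/66)/4356 = -3*395/(4356*66) = -1*395/95832 = -395/95832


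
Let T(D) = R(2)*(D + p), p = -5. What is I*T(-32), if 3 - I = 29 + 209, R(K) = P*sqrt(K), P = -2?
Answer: -17390*sqrt(2) ≈ -24593.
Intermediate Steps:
R(K) = -2*sqrt(K)
I = -235 (I = 3 - (29 + 209) = 3 - 1*238 = 3 - 238 = -235)
T(D) = -2*sqrt(2)*(-5 + D) (T(D) = (-2*sqrt(2))*(D - 5) = (-2*sqrt(2))*(-5 + D) = -2*sqrt(2)*(-5 + D))
I*T(-32) = -470*sqrt(2)*(5 - 1*(-32)) = -470*sqrt(2)*(5 + 32) = -470*sqrt(2)*37 = -17390*sqrt(2)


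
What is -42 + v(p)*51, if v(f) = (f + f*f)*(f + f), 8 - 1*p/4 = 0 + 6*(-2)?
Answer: 52876758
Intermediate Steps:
p = 80 (p = 32 - 4*(0 + 6*(-2)) = 32 - 4*(0 - 12) = 32 - 4*(-12) = 32 + 48 = 80)
v(f) = 2*f*(f + f²) (v(f) = (f + f²)*(2*f) = 2*f*(f + f²))
-42 + v(p)*51 = -42 + (2*80²*(1 + 80))*51 = -42 + (2*6400*81)*51 = -42 + 1036800*51 = -42 + 52876800 = 52876758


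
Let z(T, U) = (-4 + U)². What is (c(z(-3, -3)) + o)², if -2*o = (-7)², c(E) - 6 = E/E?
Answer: 1225/4 ≈ 306.25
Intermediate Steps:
c(E) = 7 (c(E) = 6 + E/E = 6 + 1 = 7)
o = -49/2 (o = -½*(-7)² = -½*49 = -49/2 ≈ -24.500)
(c(z(-3, -3)) + o)² = (7 - 49/2)² = (-35/2)² = 1225/4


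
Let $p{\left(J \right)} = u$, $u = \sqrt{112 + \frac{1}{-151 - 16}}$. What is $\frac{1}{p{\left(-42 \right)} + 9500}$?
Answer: $\frac{1586500}{15071731297} - \frac{\sqrt{3123401}}{15071731297} \approx 0.00010515$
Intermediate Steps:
$u = \frac{\sqrt{3123401}}{167}$ ($u = \sqrt{112 + \frac{1}{-167}} = \sqrt{112 - \frac{1}{167}} = \sqrt{\frac{18703}{167}} = \frac{\sqrt{3123401}}{167} \approx 10.583$)
$p{\left(J \right)} = \frac{\sqrt{3123401}}{167}$
$\frac{1}{p{\left(-42 \right)} + 9500} = \frac{1}{\frac{\sqrt{3123401}}{167} + 9500} = \frac{1}{9500 + \frac{\sqrt{3123401}}{167}}$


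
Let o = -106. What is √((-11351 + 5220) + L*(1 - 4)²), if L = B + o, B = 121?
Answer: 2*I*√1499 ≈ 77.434*I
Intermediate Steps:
L = 15 (L = 121 - 106 = 15)
√((-11351 + 5220) + L*(1 - 4)²) = √((-11351 + 5220) + 15*(1 - 4)²) = √(-6131 + 15*(-3)²) = √(-6131 + 15*9) = √(-6131 + 135) = √(-5996) = 2*I*√1499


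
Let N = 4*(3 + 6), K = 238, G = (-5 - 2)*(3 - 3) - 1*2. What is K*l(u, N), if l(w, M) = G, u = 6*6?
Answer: -476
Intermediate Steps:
u = 36
G = -2 (G = -7*0 - 2 = 0 - 2 = -2)
N = 36 (N = 4*9 = 36)
l(w, M) = -2
K*l(u, N) = 238*(-2) = -476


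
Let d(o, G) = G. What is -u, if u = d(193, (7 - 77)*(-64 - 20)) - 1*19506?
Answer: 13626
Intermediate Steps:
u = -13626 (u = (7 - 77)*(-64 - 20) - 1*19506 = -70*(-84) - 19506 = 5880 - 19506 = -13626)
-u = -1*(-13626) = 13626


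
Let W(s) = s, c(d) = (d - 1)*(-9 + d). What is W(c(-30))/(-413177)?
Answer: -1209/413177 ≈ -0.0029261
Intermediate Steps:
c(d) = (-1 + d)*(-9 + d)
W(c(-30))/(-413177) = (9 + (-30)² - 10*(-30))/(-413177) = (9 + 900 + 300)*(-1/413177) = 1209*(-1/413177) = -1209/413177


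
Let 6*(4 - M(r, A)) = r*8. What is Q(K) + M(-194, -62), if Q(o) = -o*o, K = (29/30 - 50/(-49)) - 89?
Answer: -15793115881/2160900 ≈ -7308.6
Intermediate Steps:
M(r, A) = 4 - 4*r/3 (M(r, A) = 4 - r*8/6 = 4 - 4*r/3)
K = -127909/1470 (K = (29*(1/30) - 50*(-1/49)) - 89 = (29/30 + 50/49) - 89 = 2921/1470 - 89 = -127909/1470 ≈ -87.013)
Q(o) = -o²
Q(K) + M(-194, -62) = -(-127909/1470)² + (4 - 4/3*(-194)) = -1*16360712281/2160900 + (4 + 776/3) = -16360712281/2160900 + 788/3 = -15793115881/2160900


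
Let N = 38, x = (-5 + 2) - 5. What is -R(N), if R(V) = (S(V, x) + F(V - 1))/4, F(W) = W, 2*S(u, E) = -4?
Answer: -35/4 ≈ -8.7500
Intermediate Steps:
x = -8 (x = -3 - 5 = -8)
S(u, E) = -2 (S(u, E) = (1/2)*(-4) = -2)
R(V) = -3/4 + V/4 (R(V) = (-2 + (V - 1))/4 = (-2 + (-1 + V))*(1/4) = (-3 + V)*(1/4) = -3/4 + V/4)
-R(N) = -(-3/4 + (1/4)*38) = -(-3/4 + 19/2) = -1*35/4 = -35/4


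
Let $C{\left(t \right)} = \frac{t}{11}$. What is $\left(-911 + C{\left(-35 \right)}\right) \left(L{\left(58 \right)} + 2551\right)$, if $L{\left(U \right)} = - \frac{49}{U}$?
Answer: $- \frac{743686452}{319} \approx -2.3313 \cdot 10^{6}$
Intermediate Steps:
$C{\left(t \right)} = \frac{t}{11}$ ($C{\left(t \right)} = t \frac{1}{11} = \frac{t}{11}$)
$\left(-911 + C{\left(-35 \right)}\right) \left(L{\left(58 \right)} + 2551\right) = \left(-911 + \frac{1}{11} \left(-35\right)\right) \left(- \frac{49}{58} + 2551\right) = \left(-911 - \frac{35}{11}\right) \left(\left(-49\right) \frac{1}{58} + 2551\right) = - \frac{10056 \left(- \frac{49}{58} + 2551\right)}{11} = \left(- \frac{10056}{11}\right) \frac{147909}{58} = - \frac{743686452}{319}$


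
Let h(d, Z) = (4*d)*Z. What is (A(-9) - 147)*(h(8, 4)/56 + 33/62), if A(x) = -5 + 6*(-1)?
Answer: -96617/217 ≈ -445.24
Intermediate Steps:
A(x) = -11 (A(x) = -5 - 6 = -11)
h(d, Z) = 4*Z*d
(A(-9) - 147)*(h(8, 4)/56 + 33/62) = (-11 - 147)*((4*4*8)/56 + 33/62) = -158*(128*(1/56) + 33*(1/62)) = -158*(16/7 + 33/62) = -158*1223/434 = -96617/217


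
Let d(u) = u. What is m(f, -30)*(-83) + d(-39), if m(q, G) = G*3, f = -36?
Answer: 7431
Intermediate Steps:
m(q, G) = 3*G
m(f, -30)*(-83) + d(-39) = (3*(-30))*(-83) - 39 = -90*(-83) - 39 = 7470 - 39 = 7431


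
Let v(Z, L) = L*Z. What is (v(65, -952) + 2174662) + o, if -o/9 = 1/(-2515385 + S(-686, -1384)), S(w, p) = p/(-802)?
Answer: 2131097058537535/1008668693 ≈ 2.1128e+6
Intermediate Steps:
S(w, p) = -p/802 (S(w, p) = p*(-1/802) = -p/802)
o = 3609/1008668693 (o = -9/(-2515385 - 1/802*(-1384)) = -9/(-2515385 + 692/401) = -9/(-1008668693/401) = -9*(-401/1008668693) = 3609/1008668693 ≈ 3.5780e-6)
(v(65, -952) + 2174662) + o = (-952*65 + 2174662) + 3609/1008668693 = (-61880 + 2174662) + 3609/1008668693 = 2112782 + 3609/1008668693 = 2131097058537535/1008668693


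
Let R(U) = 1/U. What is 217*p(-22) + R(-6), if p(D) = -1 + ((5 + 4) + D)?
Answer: -18229/6 ≈ -3038.2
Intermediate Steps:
p(D) = 8 + D (p(D) = -1 + (9 + D) = 8 + D)
217*p(-22) + R(-6) = 217*(8 - 22) + 1/(-6) = 217*(-14) - ⅙ = -3038 - ⅙ = -18229/6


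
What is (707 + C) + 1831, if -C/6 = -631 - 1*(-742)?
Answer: 1872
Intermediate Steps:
C = -666 (C = -6*(-631 - 1*(-742)) = -6*(-631 + 742) = -6*111 = -666)
(707 + C) + 1831 = (707 - 666) + 1831 = 41 + 1831 = 1872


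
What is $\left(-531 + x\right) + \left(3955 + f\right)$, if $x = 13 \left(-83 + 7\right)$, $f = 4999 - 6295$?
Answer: $1140$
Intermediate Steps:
$f = -1296$ ($f = 4999 - 6295 = -1296$)
$x = -988$ ($x = 13 \left(-76\right) = -988$)
$\left(-531 + x\right) + \left(3955 + f\right) = \left(-531 - 988\right) + \left(3955 - 1296\right) = -1519 + 2659 = 1140$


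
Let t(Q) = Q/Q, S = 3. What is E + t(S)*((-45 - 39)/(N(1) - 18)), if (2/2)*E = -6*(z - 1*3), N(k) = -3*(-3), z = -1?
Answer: 100/3 ≈ 33.333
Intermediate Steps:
N(k) = 9
t(Q) = 1
E = 24 (E = -6*(-1 - 1*3) = -6*(-1 - 3) = -6*(-4) = 24)
E + t(S)*((-45 - 39)/(N(1) - 18)) = 24 + 1*((-45 - 39)/(9 - 18)) = 24 + 1*(-84/(-9)) = 24 + 1*(-84*(-⅑)) = 24 + 1*(28/3) = 24 + 28/3 = 100/3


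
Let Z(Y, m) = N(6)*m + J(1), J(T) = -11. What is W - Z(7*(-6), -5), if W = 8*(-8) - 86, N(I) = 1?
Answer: -134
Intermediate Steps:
Z(Y, m) = -11 + m (Z(Y, m) = 1*m - 11 = m - 11 = -11 + m)
W = -150 (W = -64 - 86 = -150)
W - Z(7*(-6), -5) = -150 - (-11 - 5) = -150 - 1*(-16) = -150 + 16 = -134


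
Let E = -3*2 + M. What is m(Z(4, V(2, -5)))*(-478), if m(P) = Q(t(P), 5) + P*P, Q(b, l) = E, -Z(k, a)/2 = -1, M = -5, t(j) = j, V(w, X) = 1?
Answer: 3346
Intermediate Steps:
Z(k, a) = 2 (Z(k, a) = -2*(-1) = 2)
E = -11 (E = -3*2 - 5 = -6 - 5 = -11)
Q(b, l) = -11
m(P) = -11 + P**2 (m(P) = -11 + P*P = -11 + P**2)
m(Z(4, V(2, -5)))*(-478) = (-11 + 2**2)*(-478) = (-11 + 4)*(-478) = -7*(-478) = 3346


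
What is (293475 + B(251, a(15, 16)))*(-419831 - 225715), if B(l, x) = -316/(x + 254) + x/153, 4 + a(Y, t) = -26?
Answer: -90178473743501/476 ≈ -1.8945e+11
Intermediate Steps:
a(Y, t) = -30 (a(Y, t) = -4 - 26 = -30)
B(l, x) = -316/(254 + x) + x/153 (B(l, x) = -316/(254 + x) + x*(1/153) = -316/(254 + x) + x/153)
(293475 + B(251, a(15, 16)))*(-419831 - 225715) = (293475 + (-48348 + (-30)² + 254*(-30))/(153*(254 - 30)))*(-419831 - 225715) = (293475 + (1/153)*(-48348 + 900 - 7620)/224)*(-645546) = (293475 + (1/153)*(1/224)*(-55068))*(-645546) = (293475 - 4589/2856)*(-645546) = (838160011/2856)*(-645546) = -90178473743501/476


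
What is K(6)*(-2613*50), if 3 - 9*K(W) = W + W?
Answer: 130650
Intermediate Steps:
K(W) = 1/3 - 2*W/9 (K(W) = 1/3 - (W + W)/9 = 1/3 - 2*W/9)
K(6)*(-2613*50) = (1/3 - 2/9*6)*(-2613*50) = (1/3 - 4/3)*(-130650) = -1*(-130650) = 130650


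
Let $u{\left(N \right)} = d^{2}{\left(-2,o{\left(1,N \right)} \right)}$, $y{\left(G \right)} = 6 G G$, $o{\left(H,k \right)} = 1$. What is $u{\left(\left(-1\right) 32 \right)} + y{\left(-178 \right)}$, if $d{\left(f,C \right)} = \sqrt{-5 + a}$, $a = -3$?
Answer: $190096$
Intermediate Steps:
$y{\left(G \right)} = 6 G^{2}$
$d{\left(f,C \right)} = 2 i \sqrt{2}$ ($d{\left(f,C \right)} = \sqrt{-5 - 3} = \sqrt{-8} = 2 i \sqrt{2}$)
$u{\left(N \right)} = -8$ ($u{\left(N \right)} = \left(2 i \sqrt{2}\right)^{2} = -8$)
$u{\left(\left(-1\right) 32 \right)} + y{\left(-178 \right)} = -8 + 6 \left(-178\right)^{2} = -8 + 6 \cdot 31684 = -8 + 190104 = 190096$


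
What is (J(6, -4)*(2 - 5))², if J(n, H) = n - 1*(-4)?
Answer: 900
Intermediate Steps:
J(n, H) = 4 + n (J(n, H) = n + 4 = 4 + n)
(J(6, -4)*(2 - 5))² = ((4 + 6)*(2 - 5))² = (10*(-3))² = (-30)² = 900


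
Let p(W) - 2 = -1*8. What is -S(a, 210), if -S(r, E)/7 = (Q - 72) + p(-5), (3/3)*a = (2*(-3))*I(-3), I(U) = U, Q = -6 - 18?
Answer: -714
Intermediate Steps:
p(W) = -6 (p(W) = 2 - 1*8 = 2 - 8 = -6)
Q = -24
a = 18 (a = (2*(-3))*(-3) = -6*(-3) = 18)
S(r, E) = 714 (S(r, E) = -7*((-24 - 72) - 6) = -7*(-96 - 6) = -7*(-102) = 714)
-S(a, 210) = -1*714 = -714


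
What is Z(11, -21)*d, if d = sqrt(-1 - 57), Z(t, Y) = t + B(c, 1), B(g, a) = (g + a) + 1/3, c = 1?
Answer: 40*I*sqrt(58)/3 ≈ 101.54*I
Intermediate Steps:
B(g, a) = 1/3 + a + g (B(g, a) = (a + g) + 1/3 = 1/3 + a + g)
Z(t, Y) = 7/3 + t (Z(t, Y) = t + (1/3 + 1 + 1) = t + 7/3 = 7/3 + t)
d = I*sqrt(58) (d = sqrt(-58) = I*sqrt(58) ≈ 7.6158*I)
Z(11, -21)*d = (7/3 + 11)*(I*sqrt(58)) = 40*(I*sqrt(58))/3 = 40*I*sqrt(58)/3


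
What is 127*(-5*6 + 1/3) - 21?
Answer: -11366/3 ≈ -3788.7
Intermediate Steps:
127*(-5*6 + 1/3) - 21 = 127*(-30 + ⅓) - 21 = 127*(-89/3) - 21 = -11303/3 - 21 = -11366/3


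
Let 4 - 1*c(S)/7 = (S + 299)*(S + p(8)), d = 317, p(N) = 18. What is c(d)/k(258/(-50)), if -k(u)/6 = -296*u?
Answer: 9028075/57276 ≈ 157.62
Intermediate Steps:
k(u) = 1776*u (k(u) = -(-1776)*u = 1776*u)
c(S) = 28 - 7*(18 + S)*(299 + S) (c(S) = 28 - 7*(S + 299)*(S + 18) = 28 - 7*(299 + S)*(18 + S) = 28 - 7*(18 + S)*(299 + S))
c(d)/k(258/(-50)) = (-37646 - 2219*317 - 7*317²)/((1776*(258/(-50)))) = (-37646 - 703423 - 7*100489)/((1776*(258*(-1/50)))) = (-37646 - 703423 - 703423)/((1776*(-129/25))) = -1444492/(-229104/25) = -1444492*(-25/229104) = 9028075/57276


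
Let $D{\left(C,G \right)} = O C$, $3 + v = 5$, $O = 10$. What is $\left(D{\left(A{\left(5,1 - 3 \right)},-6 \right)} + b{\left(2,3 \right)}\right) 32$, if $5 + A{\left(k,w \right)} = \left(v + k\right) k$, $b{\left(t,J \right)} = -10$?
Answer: $9280$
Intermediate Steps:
$v = 2$ ($v = -3 + 5 = 2$)
$A{\left(k,w \right)} = -5 + k \left(2 + k\right)$ ($A{\left(k,w \right)} = -5 + \left(2 + k\right) k = -5 + k \left(2 + k\right)$)
$D{\left(C,G \right)} = 10 C$
$\left(D{\left(A{\left(5,1 - 3 \right)},-6 \right)} + b{\left(2,3 \right)}\right) 32 = \left(10 \left(-5 + 5^{2} + 2 \cdot 5\right) - 10\right) 32 = \left(10 \left(-5 + 25 + 10\right) - 10\right) 32 = \left(10 \cdot 30 - 10\right) 32 = \left(300 - 10\right) 32 = 290 \cdot 32 = 9280$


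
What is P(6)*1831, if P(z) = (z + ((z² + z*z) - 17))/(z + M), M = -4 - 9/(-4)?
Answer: 446764/17 ≈ 26280.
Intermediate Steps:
M = -7/4 (M = -4 - 9*(-1)/4 = -4 - 1*(-9/4) = -4 + 9/4 = -7/4 ≈ -1.7500)
P(z) = (-17 + z + 2*z²)/(-7/4 + z) (P(z) = (z + ((z² + z*z) - 17))/(z - 7/4) = (z + ((z² + z²) - 17))/(-7/4 + z) = (z + (2*z² - 17))/(-7/4 + z) = (z + (-17 + 2*z²))/(-7/4 + z) = (-17 + z + 2*z²)/(-7/4 + z))
P(6)*1831 = (4*(-17 + 6 + 2*6²)/(-7 + 4*6))*1831 = (4*(-17 + 6 + 2*36)/(-7 + 24))*1831 = (4*(-17 + 6 + 72)/17)*1831 = (4*(1/17)*61)*1831 = (244/17)*1831 = 446764/17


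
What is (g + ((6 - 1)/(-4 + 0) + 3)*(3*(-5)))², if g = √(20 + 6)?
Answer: 11441/16 - 105*√26/2 ≈ 447.36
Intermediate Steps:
g = √26 ≈ 5.0990
(g + ((6 - 1)/(-4 + 0) + 3)*(3*(-5)))² = (√26 + ((6 - 1)/(-4 + 0) + 3)*(3*(-5)))² = (√26 + (5/(-4) + 3)*(-15))² = (√26 + (5*(-¼) + 3)*(-15))² = (√26 + (-5/4 + 3)*(-15))² = (√26 + (7/4)*(-15))² = (√26 - 105/4)² = (-105/4 + √26)²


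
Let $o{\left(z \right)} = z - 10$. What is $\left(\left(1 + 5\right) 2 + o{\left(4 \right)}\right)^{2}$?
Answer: $36$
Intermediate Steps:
$o{\left(z \right)} = -10 + z$
$\left(\left(1 + 5\right) 2 + o{\left(4 \right)}\right)^{2} = \left(\left(1 + 5\right) 2 + \left(-10 + 4\right)\right)^{2} = \left(6 \cdot 2 - 6\right)^{2} = \left(12 - 6\right)^{2} = 6^{2} = 36$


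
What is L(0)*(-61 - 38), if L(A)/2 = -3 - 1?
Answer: 792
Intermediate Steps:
L(A) = -8 (L(A) = 2*(-3 - 1) = 2*(-4) = -8)
L(0)*(-61 - 38) = -8*(-61 - 38) = -8*(-99) = 792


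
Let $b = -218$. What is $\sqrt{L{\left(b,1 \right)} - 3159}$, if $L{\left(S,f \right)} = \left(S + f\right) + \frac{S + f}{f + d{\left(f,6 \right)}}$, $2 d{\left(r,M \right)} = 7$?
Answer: $\frac{i \sqrt{30818}}{3} \approx 58.517 i$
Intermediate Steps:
$d{\left(r,M \right)} = \frac{7}{2}$ ($d{\left(r,M \right)} = \frac{1}{2} \cdot 7 = \frac{7}{2}$)
$L{\left(S,f \right)} = S + f + \frac{S + f}{\frac{7}{2} + f}$ ($L{\left(S,f \right)} = \left(S + f\right) + \frac{S + f}{f + \frac{7}{2}} = \left(S + f\right) + \frac{S + f}{\frac{7}{2} + f} = S + f + \frac{S + f}{\frac{7}{2} + f}$)
$\sqrt{L{\left(b,1 \right)} - 3159} = \sqrt{\frac{2 \cdot 1^{2} + 9 \left(-218\right) + 9 \cdot 1 + 2 \left(-218\right) 1}{7 + 2 \cdot 1} - 3159} = \sqrt{\frac{2 \cdot 1 - 1962 + 9 - 436}{7 + 2} - 3159} = \sqrt{\frac{2 - 1962 + 9 - 436}{9} - 3159} = \sqrt{\frac{1}{9} \left(-2387\right) - 3159} = \sqrt{- \frac{2387}{9} - 3159} = \sqrt{- \frac{30818}{9}} = \frac{i \sqrt{30818}}{3}$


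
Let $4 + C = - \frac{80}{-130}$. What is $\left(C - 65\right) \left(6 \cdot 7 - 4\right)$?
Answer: $- \frac{33782}{13} \approx -2598.6$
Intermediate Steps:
$C = - \frac{44}{13}$ ($C = -4 - \frac{80}{-130} = -4 - - \frac{8}{13} = -4 + \frac{8}{13} = - \frac{44}{13} \approx -3.3846$)
$\left(C - 65\right) \left(6 \cdot 7 - 4\right) = \left(- \frac{44}{13} - 65\right) \left(6 \cdot 7 - 4\right) = - \frac{889 \left(42 - 4\right)}{13} = \left(- \frac{889}{13}\right) 38 = - \frac{33782}{13}$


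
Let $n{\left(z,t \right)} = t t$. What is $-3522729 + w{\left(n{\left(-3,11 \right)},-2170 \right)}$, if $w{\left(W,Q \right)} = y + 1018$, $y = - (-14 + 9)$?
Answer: $-3521706$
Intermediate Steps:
$n{\left(z,t \right)} = t^{2}$
$y = 5$ ($y = \left(-1\right) \left(-5\right) = 5$)
$w{\left(W,Q \right)} = 1023$ ($w{\left(W,Q \right)} = 5 + 1018 = 1023$)
$-3522729 + w{\left(n{\left(-3,11 \right)},-2170 \right)} = -3522729 + 1023 = -3521706$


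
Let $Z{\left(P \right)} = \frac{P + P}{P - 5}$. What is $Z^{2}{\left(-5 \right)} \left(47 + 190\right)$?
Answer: $237$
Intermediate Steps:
$Z{\left(P \right)} = \frac{2 P}{-5 + P}$
$Z^{2}{\left(-5 \right)} \left(47 + 190\right) = \left(2 \left(-5\right) \frac{1}{-5 - 5}\right)^{2} \left(47 + 190\right) = \left(2 \left(-5\right) \frac{1}{-10}\right)^{2} \cdot 237 = \left(2 \left(-5\right) \left(- \frac{1}{10}\right)\right)^{2} \cdot 237 = 1^{2} \cdot 237 = 1 \cdot 237 = 237$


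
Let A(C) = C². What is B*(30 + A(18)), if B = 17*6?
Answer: 36108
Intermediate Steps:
B = 102
B*(30 + A(18)) = 102*(30 + 18²) = 102*(30 + 324) = 102*354 = 36108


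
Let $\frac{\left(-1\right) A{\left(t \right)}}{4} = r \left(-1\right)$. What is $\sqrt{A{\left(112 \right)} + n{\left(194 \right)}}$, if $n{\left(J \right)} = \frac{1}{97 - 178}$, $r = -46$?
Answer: $\frac{i \sqrt{14905}}{9} \approx 13.565 i$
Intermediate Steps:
$A{\left(t \right)} = -184$ ($A{\left(t \right)} = - 4 \left(\left(-46\right) \left(-1\right)\right) = \left(-4\right) 46 = -184$)
$n{\left(J \right)} = - \frac{1}{81}$ ($n{\left(J \right)} = \frac{1}{-81} = - \frac{1}{81}$)
$\sqrt{A{\left(112 \right)} + n{\left(194 \right)}} = \sqrt{-184 - \frac{1}{81}} = \sqrt{- \frac{14905}{81}} = \frac{i \sqrt{14905}}{9}$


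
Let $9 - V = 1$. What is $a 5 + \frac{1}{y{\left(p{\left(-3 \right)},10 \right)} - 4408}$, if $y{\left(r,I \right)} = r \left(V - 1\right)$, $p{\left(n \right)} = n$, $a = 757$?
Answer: $\frac{16763764}{4429} \approx 3785.0$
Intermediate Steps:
$V = 8$ ($V = 9 - 1 = 8$)
$y{\left(r,I \right)} = 7 r$ ($y{\left(r,I \right)} = r \left(8 - 1\right) = r 7 = 7 r$)
$a 5 + \frac{1}{y{\left(p{\left(-3 \right)},10 \right)} - 4408} = 757 \cdot 5 + \frac{1}{7 \left(-3\right) - 4408} = 3785 + \frac{1}{-21 - 4408} = 3785 + \frac{1}{-4429} = 3785 - \frac{1}{4429} = \frac{16763764}{4429}$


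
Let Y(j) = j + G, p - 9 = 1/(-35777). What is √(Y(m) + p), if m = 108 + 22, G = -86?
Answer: 26*√100354485/35777 ≈ 7.2801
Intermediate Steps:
p = 321992/35777 (p = 9 + 1/(-35777) = 9 - 1/35777 = 321992/35777 ≈ 9.0000)
m = 130
Y(j) = -86 + j (Y(j) = j - 86 = -86 + j)
√(Y(m) + p) = √((-86 + 130) + 321992/35777) = √(44 + 321992/35777) = √(1896180/35777) = 26*√100354485/35777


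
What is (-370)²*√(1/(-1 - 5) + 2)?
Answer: 68450*√66/3 ≈ 1.8536e+5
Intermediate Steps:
(-370)²*√(1/(-1 - 5) + 2) = 136900*√(1/(-6) + 2) = 136900*√(-⅙ + 2) = 136900*√(11/6) = 136900*(√66/6) = 68450*√66/3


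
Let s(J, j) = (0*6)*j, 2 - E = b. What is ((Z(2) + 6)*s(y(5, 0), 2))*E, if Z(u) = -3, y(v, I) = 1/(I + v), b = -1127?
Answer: 0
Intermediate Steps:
E = 1129 (E = 2 - 1*(-1127) = 2 + 1127 = 1129)
s(J, j) = 0 (s(J, j) = 0*j = 0)
((Z(2) + 6)*s(y(5, 0), 2))*E = ((-3 + 6)*0)*1129 = (3*0)*1129 = 0*1129 = 0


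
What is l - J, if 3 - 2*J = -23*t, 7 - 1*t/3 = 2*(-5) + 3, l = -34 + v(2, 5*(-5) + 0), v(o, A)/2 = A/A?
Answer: -1033/2 ≈ -516.50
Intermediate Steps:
v(o, A) = 2 (v(o, A) = 2*(A/A) = 2*1 = 2)
l = -32 (l = -34 + 2 = -32)
t = 42 (t = 21 - 3*(2*(-5) + 3) = 21 - 3*(-10 + 3) = 21 - 3*(-7) = 21 + 21 = 42)
J = 969/2 (J = 3/2 - (-23)*42/2 = 3/2 - 1/2*(-966) = 3/2 + 483 = 969/2 ≈ 484.50)
l - J = -32 - 1*969/2 = -32 - 969/2 = -1033/2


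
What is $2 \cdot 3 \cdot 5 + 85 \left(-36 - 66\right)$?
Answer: $-8640$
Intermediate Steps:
$2 \cdot 3 \cdot 5 + 85 \left(-36 - 66\right) = 6 \cdot 5 + 85 \left(-36 - 66\right) = 30 + 85 \left(-102\right) = 30 - 8670 = -8640$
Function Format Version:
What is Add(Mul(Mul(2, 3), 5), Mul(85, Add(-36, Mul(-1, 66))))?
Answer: -8640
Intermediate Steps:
Add(Mul(Mul(2, 3), 5), Mul(85, Add(-36, Mul(-1, 66)))) = Add(Mul(6, 5), Mul(85, Add(-36, -66))) = Add(30, Mul(85, -102)) = Add(30, -8670) = -8640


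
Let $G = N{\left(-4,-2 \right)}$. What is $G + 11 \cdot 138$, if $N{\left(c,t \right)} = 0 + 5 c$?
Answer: $1498$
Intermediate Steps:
$N{\left(c,t \right)} = 5 c$
$G = -20$ ($G = 5 \left(-4\right) = -20$)
$G + 11 \cdot 138 = -20 + 11 \cdot 138 = -20 + 1518 = 1498$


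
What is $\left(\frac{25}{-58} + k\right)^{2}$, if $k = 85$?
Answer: $\frac{24059025}{3364} \approx 7151.9$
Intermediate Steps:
$\left(\frac{25}{-58} + k\right)^{2} = \left(\frac{25}{-58} + 85\right)^{2} = \left(25 \left(- \frac{1}{58}\right) + 85\right)^{2} = \left(- \frac{25}{58} + 85\right)^{2} = \left(\frac{4905}{58}\right)^{2} = \frac{24059025}{3364}$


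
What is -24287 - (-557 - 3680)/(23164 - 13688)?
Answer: -230139375/9476 ≈ -24287.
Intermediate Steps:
-24287 - (-557 - 3680)/(23164 - 13688) = -24287 - (-4237)/9476 = -24287 - 1*(-4237/9476) = -24287 + 4237/9476 = -230139375/9476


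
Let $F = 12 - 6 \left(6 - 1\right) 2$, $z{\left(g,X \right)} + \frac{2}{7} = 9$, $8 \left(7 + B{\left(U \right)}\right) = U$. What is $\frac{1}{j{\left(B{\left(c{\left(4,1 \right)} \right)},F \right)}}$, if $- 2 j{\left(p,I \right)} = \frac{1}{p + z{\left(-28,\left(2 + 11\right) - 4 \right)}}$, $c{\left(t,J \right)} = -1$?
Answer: $- \frac{89}{28} \approx -3.1786$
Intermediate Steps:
$B{\left(U \right)} = -7 + \frac{U}{8}$
$z{\left(g,X \right)} = \frac{61}{7}$ ($z{\left(g,X \right)} = - \frac{2}{7} + 9 = \frac{61}{7}$)
$F = -48$ ($F = 12 - 6 \cdot 5 \cdot 2 = 12 - 60 = -48$)
$j{\left(p,I \right)} = - \frac{1}{2 \left(\frac{61}{7} + p\right)}$ ($j{\left(p,I \right)} = - \frac{1}{2 \left(p + \frac{61}{7}\right)} = - \frac{1}{2 \left(\frac{61}{7} + p\right)}$)
$\frac{1}{j{\left(B{\left(c{\left(4,1 \right)} \right)},F \right)}} = \frac{1}{\left(-7\right) \frac{1}{122 + 14 \left(-7 + \frac{1}{8} \left(-1\right)\right)}} = \frac{1}{\left(-7\right) \frac{1}{122 + 14 \left(-7 - \frac{1}{8}\right)}} = \frac{1}{\left(-7\right) \frac{1}{122 + 14 \left(- \frac{57}{8}\right)}} = \frac{1}{\left(-7\right) \frac{1}{122 - \frac{399}{4}}} = \frac{1}{\left(-7\right) \frac{1}{\frac{89}{4}}} = \frac{1}{\left(-7\right) \frac{4}{89}} = \frac{1}{- \frac{28}{89}} = - \frac{89}{28}$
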